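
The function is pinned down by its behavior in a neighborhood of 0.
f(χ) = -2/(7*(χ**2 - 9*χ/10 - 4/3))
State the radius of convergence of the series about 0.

Denominator factor (χ**2 - 9*χ/10 - 4/3): discriminant 1843/300, real irrational roots 9/20 + (1/60)*sqrt(5529) and 9/20 - (1/60)*sqrt(5529); poles of order 1, moduli 9/20 + (1/60)*sqrt(5529) and -9/20 + (1/60)*sqrt(5529).
The radius of convergence is the smallest modulus among the singular points: -9/20 + (1/60)*sqrt(5529).

The radius of convergence is -9/20 + (1/60)*sqrt(5529).


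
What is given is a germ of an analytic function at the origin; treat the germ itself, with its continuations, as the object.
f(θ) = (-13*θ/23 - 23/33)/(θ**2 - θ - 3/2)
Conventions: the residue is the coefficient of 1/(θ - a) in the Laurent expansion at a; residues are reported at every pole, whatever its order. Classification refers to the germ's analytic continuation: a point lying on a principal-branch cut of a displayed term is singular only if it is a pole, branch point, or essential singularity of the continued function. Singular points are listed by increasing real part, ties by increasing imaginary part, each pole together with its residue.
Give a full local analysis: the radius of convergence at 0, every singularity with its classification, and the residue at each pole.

Denominator factor (θ**2 - θ - 3/2): discriminant 7, real irrational roots 1/2 + (1/2)*sqrt(7) and 1/2 - (1/2)*sqrt(7); poles of order 1, moduli 1/2 + (1/2)*sqrt(7) and -1/2 + (1/2)*sqrt(7).
The radius of convergence is the smallest modulus among the singular points: -1/2 + (1/2)*sqrt(7).
The factor θ**2 - θ - 3/2 splits as (θ - a)(θ - a') with a = 1/2 - (1/2)*sqrt(7), a' = 1/2 + (1/2)*sqrt(7). At the order-1 pole a set g(θ) = (θ - a)*f(θ) = [-13*θ/23 - 23/33] / (θ - a').
Simple pole: residue = g(a) at a = 1/2 - (1/2)*sqrt(7), which is -13/46 + (1487/10626)*sqrt(7).
The factor θ**2 - θ - 3/2 splits as (θ - a)(θ - a') with a = 1/2 + (1/2)*sqrt(7), a' = 1/2 - (1/2)*sqrt(7). At the order-1 pole a set g(θ) = (θ - a)*f(θ) = [-13*θ/23 - 23/33] / (θ - a').
Simple pole: residue = g(a) at a = 1/2 + (1/2)*sqrt(7), which is -13/46 - (1487/10626)*sqrt(7).
List the singular points by increasing real part (a conjugate pair: the negative imaginary part first).

Radius of convergence at 0: -1/2 + (1/2)*sqrt(7).
At 1/2 - (1/2)*sqrt(7): a pole of order 1; residue -13/46 + (1487/10626)*sqrt(7).
At 1/2 + (1/2)*sqrt(7): a pole of order 1; residue -13/46 - (1487/10626)*sqrt(7).


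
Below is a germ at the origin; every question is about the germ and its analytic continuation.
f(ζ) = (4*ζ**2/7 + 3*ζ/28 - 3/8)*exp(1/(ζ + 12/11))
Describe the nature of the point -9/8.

There is no denominator, hence no pole anywhere.
The essential point of exp(1/(ζ - (-12/11))) is -12/11, not -9/8.
So the germ continues analytically to -9/8.

The point is a regular point.


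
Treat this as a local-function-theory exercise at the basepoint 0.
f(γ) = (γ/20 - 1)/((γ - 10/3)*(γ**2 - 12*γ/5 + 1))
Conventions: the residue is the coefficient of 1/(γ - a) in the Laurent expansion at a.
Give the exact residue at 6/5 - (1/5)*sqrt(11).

The factor γ**2 - 12*γ/5 + 1 splits as (γ - a)(γ - a') with a = 6/5 - (1/5)*sqrt(11), a' = 6/5 + (1/5)*sqrt(11). At the order-1 pole a set g(γ) = (γ - a)*f(γ) = [(γ/20 - 1)/(γ - 10/3)] / (γ - a').
Simple pole: residue = g(a) at a = 6/5 - (1/5)*sqrt(11), which is 15/148 - (357/3256)*sqrt(11).

The residue is 15/148 - (357/3256)*sqrt(11).


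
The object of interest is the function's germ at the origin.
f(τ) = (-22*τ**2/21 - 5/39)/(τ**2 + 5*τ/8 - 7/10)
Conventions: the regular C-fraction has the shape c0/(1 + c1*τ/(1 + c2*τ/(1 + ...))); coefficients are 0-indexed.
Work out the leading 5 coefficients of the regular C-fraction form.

The regular C-fraction coefficients are [50/273, -25/28, -1344/125, 6769051/588000, -3575/4704].

Taylor coefficients (expand at 0): a_0 = 50/273, a_1 = 625/3822, a_2 = 203785/107016, a_3 = 5794625/2996448, a_4 = 124368275/27966848.
c0 = a_0 = 50/273. Peel one level at a time: if S = 1 + c*τ/S' with S'(0) = 1, then c is the τ-coefficient of S and S' = c*τ/(S - 1).
S_1 = c0/f = 1 + (-25/28)*τ + (-48/5)*τ^2 + ...; c1 = -25/28.
S_2 = c1*τ/(S_1 - 1) = 1 + (-1344/125)*τ + (13538102/109375)*τ^2 + ...; c2 = -1344/125.
S_3 = c2*τ/(S_2 - 1) = 1 + (6769051/588000)*τ + (967974293/110638080)*τ^2 + ...; c3 = 6769051/588000.
S_4 = c3*τ/(S_3 - 1) = 1 + (-3575/4704)*τ + ...; c4 = -3575/4704.


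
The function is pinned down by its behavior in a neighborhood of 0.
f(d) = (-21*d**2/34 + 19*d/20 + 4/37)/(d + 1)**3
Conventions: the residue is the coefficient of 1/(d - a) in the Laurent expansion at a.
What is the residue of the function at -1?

At the order-3 pole -1 set g(d) = (d - (-1))^3*f(d) = -21*d**2/34 + 19*d/20 + 4/37.
Order-3 pole: residue = g''(a)/2; g''(-1) = -21/17, so the residue is -21/34.

The residue is -21/34.


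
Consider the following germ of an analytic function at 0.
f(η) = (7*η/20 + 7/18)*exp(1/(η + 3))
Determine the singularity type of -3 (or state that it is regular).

The point is an essential singularity.

The exponent 1/(η - (-3)) has a pole at -3, so exp(1/(η - (-3))) takes every nonzero value near it: an essential singularity (not a pole of any order).


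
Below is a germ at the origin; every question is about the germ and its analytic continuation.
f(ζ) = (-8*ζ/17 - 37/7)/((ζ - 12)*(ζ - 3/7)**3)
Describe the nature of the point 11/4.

The point is a regular point.

Denominator factors: ζ - 12 = -37/4 at ζ = 11/4; ζ - 3/7 = 65/28 at ζ = 11/4 — none vanishes.
So the germ continues analytically to 11/4.


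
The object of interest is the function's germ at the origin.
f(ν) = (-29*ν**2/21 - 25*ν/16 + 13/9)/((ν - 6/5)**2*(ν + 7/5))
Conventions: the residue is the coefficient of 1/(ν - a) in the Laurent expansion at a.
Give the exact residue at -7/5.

The residue is 3331/24336.

At the order-1 pole -7/5 set g(ν) = (ν - (-7/5))*f(ν) = (-29*ν**2/21 - 25*ν/16 + 13/9)/(ν - 6/5)**2.
Simple pole: residue = g(a) at a = -7/5, which is 3331/24336.


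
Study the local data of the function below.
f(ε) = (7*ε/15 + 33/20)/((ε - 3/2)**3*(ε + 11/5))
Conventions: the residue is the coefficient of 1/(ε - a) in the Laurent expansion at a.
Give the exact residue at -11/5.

At the order-1 pole -11/5 set g(ε) = (ε - (-11/5))*f(ε) = (7*ε/15 + 33/20)/(ε - 3/2)**3.
Simple pole: residue = g(a) at a = -11/5, which is -1870/151959.

The residue is -1870/151959.


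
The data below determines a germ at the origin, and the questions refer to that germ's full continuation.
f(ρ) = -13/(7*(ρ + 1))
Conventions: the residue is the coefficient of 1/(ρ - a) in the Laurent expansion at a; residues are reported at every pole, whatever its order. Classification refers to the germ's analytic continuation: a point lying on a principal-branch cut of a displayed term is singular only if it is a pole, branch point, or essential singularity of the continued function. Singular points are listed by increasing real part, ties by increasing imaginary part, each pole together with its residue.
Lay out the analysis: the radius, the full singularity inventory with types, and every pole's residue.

Radius of convergence at 0: 1.
At -1: a pole of order 1; residue -13/7.

Denominator factor (ρ + 1): pole of order 1 at -1, modulus 1.
The radius of convergence is the smallest modulus among the singular points: 1.
At the order-1 pole -1 set g(ρ) = (ρ - (-1))*f(ρ) = -13/7.
Simple pole: residue = g(a) at a = -1, which is -13/7.


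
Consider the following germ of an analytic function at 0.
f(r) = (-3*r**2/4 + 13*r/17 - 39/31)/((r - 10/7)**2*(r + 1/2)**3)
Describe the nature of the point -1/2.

The point is a pole of order 3.

The denominator factor r + 1/2 vanishes at -1/2 and appears to the power 3; the numerator there equals -15413/8432, nonzero, and no other factor vanishes.
Hence a pole whose order is the multiplicity, 3.


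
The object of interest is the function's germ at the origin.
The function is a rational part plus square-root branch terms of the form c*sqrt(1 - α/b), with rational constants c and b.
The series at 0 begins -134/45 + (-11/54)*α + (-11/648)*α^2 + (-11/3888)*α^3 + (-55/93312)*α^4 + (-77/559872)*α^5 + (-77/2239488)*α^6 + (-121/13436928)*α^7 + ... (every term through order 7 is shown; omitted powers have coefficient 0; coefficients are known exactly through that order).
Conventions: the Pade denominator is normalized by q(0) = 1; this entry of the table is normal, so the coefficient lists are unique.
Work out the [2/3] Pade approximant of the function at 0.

Taylor coefficients needed (read off): a_0 = -134/45, a_1 = -11/54, a_2 = -11/648, a_3 = -11/3888, a_4 = -55/93312, a_5 = -77/559872.
Write the denominator as Q(α) = 1 + q1*α + q2*α^2 + q3*α^3. Requiring Q*f - P = O(α^6) with deg P <= 2 kills the coefficients of α^3..α^5 in Q*f:
  α^3: a_3 + q1*a_2 + q2*a_1 + q3*a_0 = 0, i.e. -11/3888 + (-11/648)*q1 + (-11/54)*q2 + (-134/45)*q3 = 0.
  α^4: a_4 + q1*a_3 + q2*a_2 + q3*a_1 = 0, i.e. -55/93312 + (-11/3888)*q1 + (-11/648)*q2 + (-11/54)*q3 = 0.
  α^5: a_5 + q1*a_4 + q2*a_3 + q3*a_2 = 0, i.e. -77/559872 + (-55/93312)*q1 + (-11/3888)*q2 + (-11/648)*q3 = 0.
Solving this linear system: q1 = -39/172, q2 = -1/172, q3 = 55/74304.
The numerator is Q*f truncated at degree 2: P0 = a_0 = -134/45; P1 = a_1 + q1*a_0 = 2737/5805; P2 = a_2 + q1*a_1 + q2*a_0 = 3241/69660.

The Pade approximant has numerator coefficients [-134/45, 2737/5805, 3241/69660]; denominator coefficients [1, -39/172, -1/172, 55/74304].


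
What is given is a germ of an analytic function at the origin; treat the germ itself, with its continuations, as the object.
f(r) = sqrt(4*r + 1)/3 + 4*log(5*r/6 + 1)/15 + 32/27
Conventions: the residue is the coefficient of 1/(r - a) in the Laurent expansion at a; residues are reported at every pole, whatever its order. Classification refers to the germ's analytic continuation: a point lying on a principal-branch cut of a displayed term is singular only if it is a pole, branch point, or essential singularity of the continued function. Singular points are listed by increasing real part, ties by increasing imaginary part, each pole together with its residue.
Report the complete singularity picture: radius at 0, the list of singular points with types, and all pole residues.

Radius of convergence at 0: 1/4.
At -6/5: a logarithmic branch point.
At -1/4: an algebraic (square-root) branch point.

Branch term (1/3)*sqrt(1 - r/(-1/4)): its argument vanishes at r = -1/4, a square-root branch point, modulus 1/4.
Branch term (4/15)*log(1 - r/(-6/5)): its argument vanishes at r = -6/5, a logarithmic branch point, modulus 6/5.
The radius of convergence is the smallest modulus among the singular points: 1/4.
List the singular points by increasing real part (a conjugate pair: the negative imaginary part first).


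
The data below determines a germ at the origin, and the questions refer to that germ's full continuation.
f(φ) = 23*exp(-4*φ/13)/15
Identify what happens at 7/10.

There is no denominator, hence no pole anywhere.
The factor exp(-4*φ/13) is entire.
So the germ continues analytically to 7/10.

The point is a regular point.


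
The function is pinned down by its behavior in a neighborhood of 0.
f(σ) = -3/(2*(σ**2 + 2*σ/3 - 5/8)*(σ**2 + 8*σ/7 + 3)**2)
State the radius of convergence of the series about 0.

The radius of convergence is -1/3 + (1/12)*sqrt(106).

Denominator factor (σ**2 + 2*σ/3 - 5/8): discriminant 53/18, real irrational roots -1/3 + (1/12)*sqrt(106) and -1/3 - (1/12)*sqrt(106); poles of order 1, moduli -1/3 + (1/12)*sqrt(106) and 1/3 + (1/12)*sqrt(106).
Denominator factor (σ**2 + 8*σ/7 + 3)^2: discriminant -524/49, complex-conjugate roots (-4/7) + ((1/7)*sqrt(131))*i and (-4/7) - ((1/7)*sqrt(131))*i; poles of order 2, moduli sqrt(3) and sqrt(3).
The radius of convergence is the smallest modulus among the singular points: -1/3 + (1/12)*sqrt(106).


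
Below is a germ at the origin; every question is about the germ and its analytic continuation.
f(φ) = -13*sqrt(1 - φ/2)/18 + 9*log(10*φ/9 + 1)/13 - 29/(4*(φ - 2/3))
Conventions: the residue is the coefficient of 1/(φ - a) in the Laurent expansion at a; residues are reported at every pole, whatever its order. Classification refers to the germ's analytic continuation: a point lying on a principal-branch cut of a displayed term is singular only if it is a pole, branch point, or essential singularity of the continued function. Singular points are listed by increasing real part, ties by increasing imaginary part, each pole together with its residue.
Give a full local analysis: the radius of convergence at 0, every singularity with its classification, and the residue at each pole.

Denominator factor (φ - 2/3): pole of order 1 at 2/3, modulus 2/3.
Branch term (-13/18)*sqrt(1 - φ/(2)): its argument vanishes at φ = 2, a square-root branch point, modulus 2.
Branch term (9/13)*log(1 - φ/(-9/10)): its argument vanishes at φ = -9/10, a logarithmic branch point, modulus 9/10.
The radius of convergence is the smallest modulus among the singular points: 2/3.
The branch terms are analytic at 2/3 and contribute nothing to the residue; only the rational part matters.
At the order-1 pole 2/3 set g(φ) = (φ - (2/3))*(rational part) = -29/4.
Simple pole: residue = g(a) at a = 2/3, which is -29/4.
List the singular points by increasing real part (a conjugate pair: the negative imaginary part first).

Radius of convergence at 0: 2/3.
At -9/10: a logarithmic branch point.
At 2/3: a pole of order 1; residue -29/4.
At 2: an algebraic (square-root) branch point.


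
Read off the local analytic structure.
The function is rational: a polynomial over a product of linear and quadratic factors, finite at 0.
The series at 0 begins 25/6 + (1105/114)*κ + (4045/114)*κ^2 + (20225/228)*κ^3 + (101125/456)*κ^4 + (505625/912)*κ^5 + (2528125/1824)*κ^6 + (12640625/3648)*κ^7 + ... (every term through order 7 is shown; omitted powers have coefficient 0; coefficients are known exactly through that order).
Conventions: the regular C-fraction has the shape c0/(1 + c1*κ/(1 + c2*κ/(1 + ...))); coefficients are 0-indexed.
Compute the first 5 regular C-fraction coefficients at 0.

Taylor coefficients (read off): a_0 = 25/6, a_1 = 1105/114, a_2 = 4045/114, a_3 = 20225/228, a_4 = 101125/456.
c0 = a_0 = 25/6. Peel one level at a time: if S = 1 + c*κ/S' with S'(0) = 1, then c is the κ-coefficient of S and S' = c*κ/(S - 1).
S_1 = c0/f = 1 + (-221/95)*κ + (-28014/9025)*κ^2 + ...; c1 = -221/95.
S_2 = c1*κ/(S_1 - 1) = 1 + (-28014/20995)*κ + (415017/97682)*κ^2 + ...; c2 = -28014/20995.
S_3 = c2*κ/(S_2 - 1) = 1 + (13142205/4127396)*κ + (2247317055/348792976)*κ^2 + ...; c3 = 13142205/4127396.
S_4 = c3*κ/(S_3 - 1) = 1 + (-37791/18676)*κ + ...; c4 = -37791/18676.

The regular C-fraction coefficients are [25/6, -221/95, -28014/20995, 13142205/4127396, -37791/18676].


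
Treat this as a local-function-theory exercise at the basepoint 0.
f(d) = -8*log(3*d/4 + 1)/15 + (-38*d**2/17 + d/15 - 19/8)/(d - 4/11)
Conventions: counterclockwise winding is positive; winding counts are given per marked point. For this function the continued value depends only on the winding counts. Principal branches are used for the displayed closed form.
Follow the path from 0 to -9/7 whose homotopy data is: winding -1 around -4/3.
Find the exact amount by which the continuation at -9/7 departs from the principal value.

The rational part is single-valued and drops out of the difference; each branch term changes only by its own monodromy.
(-8/15)*log(1 - d/(-4/3)): each positive loop around -4/3 adds 2*pi*i to the log, so winding -1 contributes (-8/15)*(-1)*2*pi*i = (16/15)*pi*i.
Summing the contributions at d = -9/7 gives (16/15)*pi*i.

Continued minus principal equals (16/15)*pi*i.


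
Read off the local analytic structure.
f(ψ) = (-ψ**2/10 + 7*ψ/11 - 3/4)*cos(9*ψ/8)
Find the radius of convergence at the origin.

The radius of convergence is infinite.

The factor cos(9*ψ/8) is entire and contributes no finite singular point.
The polynomial part has no poles.
No finite singular points: the Taylor series at 0 converges everywhere.


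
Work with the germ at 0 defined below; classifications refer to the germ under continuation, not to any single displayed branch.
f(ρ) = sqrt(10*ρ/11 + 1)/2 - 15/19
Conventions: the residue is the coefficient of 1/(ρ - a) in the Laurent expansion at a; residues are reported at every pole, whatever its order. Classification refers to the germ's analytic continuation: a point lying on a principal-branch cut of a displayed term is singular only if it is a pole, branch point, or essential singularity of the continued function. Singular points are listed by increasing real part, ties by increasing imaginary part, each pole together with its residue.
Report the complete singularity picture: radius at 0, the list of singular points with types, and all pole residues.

Radius of convergence at 0: 11/10.
At -11/10: an algebraic (square-root) branch point.

Branch term (1/2)*sqrt(1 - ρ/(-11/10)): its argument vanishes at ρ = -11/10, a square-root branch point, modulus 11/10.
The radius of convergence is the smallest modulus among the singular points: 11/10.


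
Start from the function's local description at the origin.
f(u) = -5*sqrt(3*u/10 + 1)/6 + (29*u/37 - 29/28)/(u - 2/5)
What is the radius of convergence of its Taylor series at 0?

Denominator factor (u - 2/5): pole of order 1 at 2/5, modulus 2/5.
Branch term (-5/6)*sqrt(1 - u/(-10/3)): its argument vanishes at u = -10/3, a square-root branch point, modulus 10/3.
The radius of convergence is the smallest modulus among the singular points: 2/5.

The radius of convergence is 2/5.


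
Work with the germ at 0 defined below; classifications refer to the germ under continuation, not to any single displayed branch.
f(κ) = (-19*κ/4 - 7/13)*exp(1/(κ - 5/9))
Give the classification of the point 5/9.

The point is an essential singularity.

The exponent 1/(κ - (5/9)) has a pole at 5/9, so exp(1/(κ - (5/9))) takes every nonzero value near it: an essential singularity (not a pole of any order).


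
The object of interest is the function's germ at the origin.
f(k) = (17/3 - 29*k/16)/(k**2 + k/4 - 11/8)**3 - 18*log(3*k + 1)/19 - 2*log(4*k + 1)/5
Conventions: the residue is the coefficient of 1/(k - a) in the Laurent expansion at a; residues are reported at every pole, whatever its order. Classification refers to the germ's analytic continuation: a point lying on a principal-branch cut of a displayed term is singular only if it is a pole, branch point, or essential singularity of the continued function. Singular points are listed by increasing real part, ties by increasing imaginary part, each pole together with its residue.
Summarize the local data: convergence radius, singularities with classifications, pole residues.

Radius of convergence at 0: 1/4.
At -1/8 - (1/8)*sqrt(89): a pole of order 3; residue -(36208/704969)*sqrt(89).
At -1/3: a logarithmic branch point.
At -1/4: a logarithmic branch point.
At -1/8 + (1/8)*sqrt(89): a pole of order 3; residue (36208/704969)*sqrt(89).

Denominator factor (k**2 + k/4 - 11/8)^3: discriminant 89/16, real irrational roots -1/8 + (1/8)*sqrt(89) and -1/8 - (1/8)*sqrt(89); poles of order 3, moduli -1/8 + (1/8)*sqrt(89) and 1/8 + (1/8)*sqrt(89).
Branch term (-2/5)*log(1 - k/(-1/4)): its argument vanishes at k = -1/4, a logarithmic branch point, modulus 1/4.
Branch term (-18/19)*log(1 - k/(-1/3)): its argument vanishes at k = -1/3, a logarithmic branch point, modulus 1/3.
The radius of convergence is the smallest modulus among the singular points: 1/4.
The branch terms are analytic at -1/8 - (1/8)*sqrt(89) and contribute nothing to the residue; only the rational part matters.
The factor k**2 + k/4 - 11/8 splits as (k - a)(k - a') with a = -1/8 - (1/8)*sqrt(89), a' = -1/8 + (1/8)*sqrt(89). At the order-3 pole a set g(k) = (k - a)^3*(rational part) = [17/3 - 29*k/16] / (k - a')^3.
Order-3 pole: residue = g''(a)/2; g''(-1/8 - (1/8)*sqrt(89)) = -(72416/704969)*sqrt(89), so the residue is -(36208/704969)*sqrt(89).
The branch terms are analytic at -1/8 + (1/8)*sqrt(89) and contribute nothing to the residue; only the rational part matters.
The factor k**2 + k/4 - 11/8 splits as (k - a)(k - a') with a = -1/8 + (1/8)*sqrt(89), a' = -1/8 - (1/8)*sqrt(89). At the order-3 pole a set g(k) = (k - a)^3*(rational part) = [17/3 - 29*k/16] / (k - a')^3.
Order-3 pole: residue = g''(a)/2; g''(-1/8 + (1/8)*sqrt(89)) = (72416/704969)*sqrt(89), so the residue is (36208/704969)*sqrt(89).
List the singular points by increasing real part (a conjugate pair: the negative imaginary part first).


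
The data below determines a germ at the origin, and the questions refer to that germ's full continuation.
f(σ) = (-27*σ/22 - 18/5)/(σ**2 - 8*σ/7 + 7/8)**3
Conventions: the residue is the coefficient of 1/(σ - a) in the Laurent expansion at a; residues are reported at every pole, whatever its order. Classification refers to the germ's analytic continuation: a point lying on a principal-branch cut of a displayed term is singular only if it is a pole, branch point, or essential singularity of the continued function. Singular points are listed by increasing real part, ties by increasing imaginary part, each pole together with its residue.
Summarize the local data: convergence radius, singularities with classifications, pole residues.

Radius of convergence at 0: (1/4)*sqrt(14).
At (4/7) - ((1/28)*sqrt(430))*i: a pole of order 3; residue -((95425344/546610625)*sqrt(430))*i.
At (4/7) + ((1/28)*sqrt(430))*i: a pole of order 3; residue ((95425344/546610625)*sqrt(430))*i.

Denominator factor (σ**2 - 8*σ/7 + 7/8)^3: discriminant -215/98, complex-conjugate roots (4/7) + ((1/28)*sqrt(430))*i and (4/7) - ((1/28)*sqrt(430))*i; poles of order 3, moduli (1/4)*sqrt(14) and (1/4)*sqrt(14).
The radius of convergence is the smallest modulus among the singular points: (1/4)*sqrt(14).
The factor σ**2 - 8*σ/7 + 7/8 splits as (σ - a)(σ - a') with a = (4/7) - ((1/28)*sqrt(430))*i, a' = (4/7) + ((1/28)*sqrt(430))*i. At the order-3 pole a set g(σ) = (σ - a)^3*f(σ) = [-27*σ/22 - 18/5] / (σ - a')^3.
Order-3 pole: residue = g''(a)/2; g''((4/7) - ((1/28)*sqrt(430))*i) = -((190850688/546610625)*sqrt(430))*i, so the residue is -((95425344/546610625)*sqrt(430))*i.
The factor σ**2 - 8*σ/7 + 7/8 splits as (σ - a)(σ - a') with a = (4/7) + ((1/28)*sqrt(430))*i, a' = (4/7) - ((1/28)*sqrt(430))*i. At the order-3 pole a set g(σ) = (σ - a)^3*f(σ) = [-27*σ/22 - 18/5] / (σ - a')^3.
Order-3 pole: residue = g''(a)/2; g''((4/7) + ((1/28)*sqrt(430))*i) = ((190850688/546610625)*sqrt(430))*i, so the residue is ((95425344/546610625)*sqrt(430))*i.
List the singular points by increasing real part (a conjugate pair: the negative imaginary part first).


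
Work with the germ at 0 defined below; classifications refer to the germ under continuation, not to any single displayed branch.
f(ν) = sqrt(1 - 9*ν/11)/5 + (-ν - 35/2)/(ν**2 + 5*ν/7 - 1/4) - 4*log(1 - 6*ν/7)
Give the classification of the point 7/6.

The term (-4)*log(1 - ν/(7/6)) has argument 1 - 7/6/(7/6) = 0 at 7/6: a logarithmic (infinitely-sheeted) branch point; the remaining terms are analytic or single-valued there.

The point is a logarithmic branch point.


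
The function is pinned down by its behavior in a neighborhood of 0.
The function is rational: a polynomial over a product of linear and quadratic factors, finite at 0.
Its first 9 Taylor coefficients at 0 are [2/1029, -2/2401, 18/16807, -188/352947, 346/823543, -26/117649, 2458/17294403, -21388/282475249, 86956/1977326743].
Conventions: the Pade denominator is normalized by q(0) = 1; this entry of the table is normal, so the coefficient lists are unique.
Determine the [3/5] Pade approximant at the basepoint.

Taylor coefficients needed (read off): a_0 = 2/1029, a_1 = -2/2401, a_2 = 18/16807, a_3 = -188/352947, a_4 = 346/823543, a_5 = -26/117649, a_6 = 2458/17294403, a_7 = -21388/282475249, a_8 = 86956/1977326743.
Write the denominator as Q(ε) = 1 + q1*ε + q2*ε^2 + q3*ε^3 + q4*ε^4 + q5*ε^5. Requiring Q*f - P = O(ε^9) with deg P <= 3 kills the coefficients of ε^4..ε^8 in Q*f:
  ε^4: a_4 + q1*a_3 + q2*a_2 + q3*a_1 + q4*a_0 = 0, i.e. 346/823543 + (-188/352947)*q1 + (18/16807)*q2 + (-2/2401)*q3 + (2/1029)*q4 = 0.
  ε^5: a_5 + q1*a_4 + q2*a_3 + q3*a_2 + q4*a_1 + q5*a_0 = 0, i.e. -26/117649 + (346/823543)*q1 + (-188/352947)*q2 + (18/16807)*q3 + (-2/2401)*q4 + (2/1029)*q5 = 0.
  ε^6: a_6 + q1*a_5 + q2*a_4 + q3*a_3 + q4*a_2 + q5*a_1 = 0, i.e. 2458/17294403 + (-26/117649)*q1 + (346/823543)*q2 + (-188/352947)*q3 + (18/16807)*q4 + (-2/2401)*q5 = 0.
  ε^7: a_7 + q1*a_6 + q2*a_5 + q3*a_4 + q4*a_3 + q5*a_2 = 0, i.e. -21388/282475249 + (2458/17294403)*q1 + (-26/117649)*q2 + (346/823543)*q3 + (-188/352947)*q4 + (18/16807)*q5 = 0.
  ε^8: a_8 + q1*a_7 + q2*a_6 + q3*a_5 + q4*a_4 + q5*a_3 = 0, i.e. 86956/1977326743 + (-21388/282475249)*q1 + (2458/17294403)*q2 + (-26/117649)*q3 + (346/823543)*q4 + (-188/352947)*q5 = 0.
Solving this linear system: q1 = 471/658, q2 = -489/2303, q3 = -3236/16121, q4 = 177/16121, q5 = 519/32242.
The numerator is Q*f truncated at degree 3: P0 = a_0 = 2/1029; P1 = a_1 + q1*a_0 = 9/16121; P2 = a_2 + q1*a_1 + q2*a_0 = 1/16121; P3 = a_3 + q1*a_2 + q2*a_1 + q3*a_0 = 1/48363.

The Pade approximant has numerator coefficients [2/1029, 9/16121, 1/16121, 1/48363]; denominator coefficients [1, 471/658, -489/2303, -3236/16121, 177/16121, 519/32242].


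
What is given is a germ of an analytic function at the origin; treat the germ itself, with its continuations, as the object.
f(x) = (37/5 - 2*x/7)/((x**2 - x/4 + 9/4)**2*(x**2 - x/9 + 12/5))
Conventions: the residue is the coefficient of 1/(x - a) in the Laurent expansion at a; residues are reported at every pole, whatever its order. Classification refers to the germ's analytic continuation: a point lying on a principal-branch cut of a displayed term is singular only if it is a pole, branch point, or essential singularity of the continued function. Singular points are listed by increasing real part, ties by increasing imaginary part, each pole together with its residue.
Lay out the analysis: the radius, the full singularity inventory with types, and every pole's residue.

Denominator factor (x**2 - x/4 + 9/4)^2: discriminant -143/16, complex-conjugate roots (1/8) + ((1/8)*sqrt(143))*i and (1/8) - ((1/8)*sqrt(143))*i; poles of order 2, moduli 3/2 and 3/2.
Denominator factor (x**2 - x/9 + 12/5): discriminant -3883/405, complex-conjugate roots (1/18) + ((1/90)*sqrt(19415))*i and (1/18) - ((1/90)*sqrt(19415))*i; poles of order 1, moduli (2/5)*sqrt(15) and (2/5)*sqrt(15).
The radius of convergence is the smallest modulus among the singular points: 3/2.
The factor x**2 - x/9 + 12/5 splits as (x - a)(x - a') with a = (1/18) - ((1/90)*sqrt(19415))*i, a' = (1/18) + ((1/90)*sqrt(19415))*i. At the order-1 pole a set g(x) = (x - a)*f(x) = [(37/5 - 2*x/7)/(x**2 - x/4 + 9/4)**2] / (x - a').
Simple pole: residue = g(a) at a = (1/18) - ((1/90)*sqrt(19415))*i, which is (-16196675/516096) - ((172451515/2004000768)*sqrt(19415))*i.
The factor x**2 - x/9 + 12/5 splits as (x - a)(x - a') with a = (1/18) + ((1/90)*sqrt(19415))*i, a' = (1/18) - ((1/90)*sqrt(19415))*i. At the order-1 pole a set g(x) = (x - a)*f(x) = [(37/5 - 2*x/7)/(x**2 - x/4 + 9/4)**2] / (x - a').
Simple pole: residue = g(a) at a = (1/18) + ((1/90)*sqrt(19415))*i, which is (-16196675/516096) + ((172451515/2004000768)*sqrt(19415))*i.
The factor x**2 - x/4 + 9/4 splits as (x - a)(x - a') with a = (1/8) - ((1/8)*sqrt(143))*i, a' = (1/8) + ((1/8)*sqrt(143))*i. At the order-2 pole a set g(x) = (x - a)^2*f(x) = [(37/5 - 2*x/7)/(x**2 - x/9 + 12/5)] / (x - a')^2.
Order-2 pole: residue = g'(a); g'((1/8) - ((1/8)*sqrt(143))*i) = (16196675/516096) + ((1533728909/1507663872)*sqrt(143))*i, so the residue is (16196675/516096) + ((1533728909/1507663872)*sqrt(143))*i.
The factor x**2 - x/4 + 9/4 splits as (x - a)(x - a') with a = (1/8) + ((1/8)*sqrt(143))*i, a' = (1/8) - ((1/8)*sqrt(143))*i. At the order-2 pole a set g(x) = (x - a)^2*f(x) = [(37/5 - 2*x/7)/(x**2 - x/9 + 12/5)] / (x - a')^2.
Order-2 pole: residue = g'(a); g'((1/8) + ((1/8)*sqrt(143))*i) = (16196675/516096) - ((1533728909/1507663872)*sqrt(143))*i, so the residue is (16196675/516096) - ((1533728909/1507663872)*sqrt(143))*i.
List the singular points by increasing real part (a conjugate pair: the negative imaginary part first).

Radius of convergence at 0: 3/2.
At (1/18) - ((1/90)*sqrt(19415))*i: a pole of order 1; residue (-16196675/516096) - ((172451515/2004000768)*sqrt(19415))*i.
At (1/18) + ((1/90)*sqrt(19415))*i: a pole of order 1; residue (-16196675/516096) + ((172451515/2004000768)*sqrt(19415))*i.
At (1/8) - ((1/8)*sqrt(143))*i: a pole of order 2; residue (16196675/516096) + ((1533728909/1507663872)*sqrt(143))*i.
At (1/8) + ((1/8)*sqrt(143))*i: a pole of order 2; residue (16196675/516096) - ((1533728909/1507663872)*sqrt(143))*i.


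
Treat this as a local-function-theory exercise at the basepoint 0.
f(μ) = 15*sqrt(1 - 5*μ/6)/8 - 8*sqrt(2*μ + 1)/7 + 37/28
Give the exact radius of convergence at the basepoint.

Branch term (15/8)*sqrt(1 - μ/(6/5)): its argument vanishes at μ = 6/5, a square-root branch point, modulus 6/5.
Branch term (-8/7)*sqrt(1 - μ/(-1/2)): its argument vanishes at μ = -1/2, a square-root branch point, modulus 1/2.
The radius of convergence is the smallest modulus among the singular points: 1/2.

The radius of convergence is 1/2.


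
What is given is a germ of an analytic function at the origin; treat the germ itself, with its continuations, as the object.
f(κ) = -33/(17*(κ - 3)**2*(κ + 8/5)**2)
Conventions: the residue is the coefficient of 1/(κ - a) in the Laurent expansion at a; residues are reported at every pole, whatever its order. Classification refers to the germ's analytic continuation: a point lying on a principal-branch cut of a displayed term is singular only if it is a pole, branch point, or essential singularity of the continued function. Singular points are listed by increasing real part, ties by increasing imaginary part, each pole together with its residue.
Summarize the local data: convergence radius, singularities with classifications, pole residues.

Denominator factor (κ + 8/5)^2: pole of order 2 at -8/5, modulus 8/5.
Denominator factor (κ - 3)^2: pole of order 2 at 3, modulus 3.
The radius of convergence is the smallest modulus among the singular points: 8/5.
At the order-2 pole -8/5 set g(κ) = (κ - (-8/5))^2*f(κ) = -33/(17*(κ - 3)**2).
Order-2 pole: residue = g'(a); g'(-8/5) = -8250/206839, so the residue is -8250/206839.
At the order-2 pole 3 set g(κ) = (κ - (3))^2*f(κ) = -33/(17*(κ + 8/5)**2).
Order-2 pole: residue = g'(a); g'(3) = 8250/206839, so the residue is 8250/206839.
List the singular points by increasing real part (a conjugate pair: the negative imaginary part first).

Radius of convergence at 0: 8/5.
At -8/5: a pole of order 2; residue -8250/206839.
At 3: a pole of order 2; residue 8250/206839.


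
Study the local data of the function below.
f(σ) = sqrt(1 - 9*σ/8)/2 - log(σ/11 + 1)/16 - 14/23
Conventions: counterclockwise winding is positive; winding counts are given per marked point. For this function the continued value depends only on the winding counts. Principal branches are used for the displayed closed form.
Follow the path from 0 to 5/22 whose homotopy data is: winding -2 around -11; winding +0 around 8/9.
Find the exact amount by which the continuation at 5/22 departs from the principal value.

The rational part is single-valued and drops out of the difference; each branch term changes only by its own monodromy.
(1/2)*sqrt(1 - σ/(8/9)): winding +0 is even, the square root returns to the same sheet, contribution 0.
(-1/16)*log(1 - σ/(-11)): each positive loop around -11 adds 2*pi*i to the log, so winding -2 contributes (-1/16)*(-2)*2*pi*i = (1/4)*pi*i.
Summing the contributions at σ = 5/22 gives (1/4)*pi*i.

Continued minus principal equals (1/4)*pi*i.


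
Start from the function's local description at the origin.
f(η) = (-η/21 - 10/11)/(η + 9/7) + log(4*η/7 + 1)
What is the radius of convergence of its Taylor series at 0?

The radius of convergence is 9/7.

Denominator factor (η + 9/7): pole of order 1 at -9/7, modulus 9/7.
Branch term (1)*log(1 - η/(-7/4)): its argument vanishes at η = -7/4, a logarithmic branch point, modulus 7/4.
The radius of convergence is the smallest modulus among the singular points: 9/7.


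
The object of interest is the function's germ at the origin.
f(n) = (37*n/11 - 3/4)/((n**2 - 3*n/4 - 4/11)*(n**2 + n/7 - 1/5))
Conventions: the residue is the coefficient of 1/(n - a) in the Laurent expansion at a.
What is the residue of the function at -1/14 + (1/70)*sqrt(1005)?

The residue is 2893485/728242 - (23735075/146376642)*sqrt(1005).

The factor n**2 + n/7 - 1/5 splits as (n - a)(n - a') with a = -1/14 + (1/70)*sqrt(1005), a' = -1/14 - (1/70)*sqrt(1005). At the order-1 pole a set g(n) = (n - a)*f(n) = [(37*n/11 - 3/4)/(n**2 - 3*n/4 - 4/11)] / (n - a').
Simple pole: residue = g(a) at a = -1/14 + (1/70)*sqrt(1005), which is 2893485/728242 - (23735075/146376642)*sqrt(1005).


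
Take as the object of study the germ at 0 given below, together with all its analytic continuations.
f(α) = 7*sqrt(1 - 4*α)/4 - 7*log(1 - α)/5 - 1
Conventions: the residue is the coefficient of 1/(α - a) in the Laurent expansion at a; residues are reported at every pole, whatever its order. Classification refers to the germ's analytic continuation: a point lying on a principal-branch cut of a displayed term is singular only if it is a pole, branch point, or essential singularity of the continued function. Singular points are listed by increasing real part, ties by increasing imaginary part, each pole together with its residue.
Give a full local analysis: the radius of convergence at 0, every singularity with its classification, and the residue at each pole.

Radius of convergence at 0: 1/4.
At 1/4: an algebraic (square-root) branch point.
At 1: a logarithmic branch point.

Branch term (7/4)*sqrt(1 - α/(1/4)): its argument vanishes at α = 1/4, a square-root branch point, modulus 1/4.
Branch term (-7/5)*log(1 - α/(1)): its argument vanishes at α = 1, a logarithmic branch point, modulus 1.
The radius of convergence is the smallest modulus among the singular points: 1/4.
List the singular points by increasing real part (a conjugate pair: the negative imaginary part first).


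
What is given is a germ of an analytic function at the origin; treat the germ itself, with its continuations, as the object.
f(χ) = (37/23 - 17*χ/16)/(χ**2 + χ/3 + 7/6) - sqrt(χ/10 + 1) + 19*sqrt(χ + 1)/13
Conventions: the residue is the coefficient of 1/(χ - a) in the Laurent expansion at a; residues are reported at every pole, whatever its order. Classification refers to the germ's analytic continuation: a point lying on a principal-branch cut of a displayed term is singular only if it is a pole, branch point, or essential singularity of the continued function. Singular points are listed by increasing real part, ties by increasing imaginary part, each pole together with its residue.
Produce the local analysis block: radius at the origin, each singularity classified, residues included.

Radius of convergence at 0: 1.
At -10: an algebraic (square-root) branch point.
At -1: an algebraic (square-root) branch point.
At (-1/6) - ((1/6)*sqrt(41))*i: a pole of order 1; residue (-17/32) + ((3943/30176)*sqrt(41))*i.
At (-1/6) + ((1/6)*sqrt(41))*i: a pole of order 1; residue (-17/32) - ((3943/30176)*sqrt(41))*i.

Denominator factor (χ**2 + χ/3 + 7/6): discriminant -41/9, complex-conjugate roots (-1/6) + ((1/6)*sqrt(41))*i and (-1/6) - ((1/6)*sqrt(41))*i; poles of order 1, moduli (1/6)*sqrt(42) and (1/6)*sqrt(42).
Branch term (19/13)*sqrt(1 - χ/(-1)): its argument vanishes at χ = -1, a square-root branch point, modulus 1.
Branch term (-1)*sqrt(1 - χ/(-10)): its argument vanishes at χ = -10, a square-root branch point, modulus 10.
The radius of convergence is the smallest modulus among the singular points: 1.
The branch terms are analytic at (-1/6) - ((1/6)*sqrt(41))*i and contribute nothing to the residue; only the rational part matters.
The factor χ**2 + χ/3 + 7/6 splits as (χ - a)(χ - a') with a = (-1/6) - ((1/6)*sqrt(41))*i, a' = (-1/6) + ((1/6)*sqrt(41))*i. At the order-1 pole a set g(χ) = (χ - a)*(rational part) = [37/23 - 17*χ/16] / (χ - a').
Simple pole: residue = g(a) at a = (-1/6) - ((1/6)*sqrt(41))*i, which is (-17/32) + ((3943/30176)*sqrt(41))*i.
The branch terms are analytic at (-1/6) + ((1/6)*sqrt(41))*i and contribute nothing to the residue; only the rational part matters.
The factor χ**2 + χ/3 + 7/6 splits as (χ - a)(χ - a') with a = (-1/6) + ((1/6)*sqrt(41))*i, a' = (-1/6) - ((1/6)*sqrt(41))*i. At the order-1 pole a set g(χ) = (χ - a)*(rational part) = [37/23 - 17*χ/16] / (χ - a').
Simple pole: residue = g(a) at a = (-1/6) + ((1/6)*sqrt(41))*i, which is (-17/32) - ((3943/30176)*sqrt(41))*i.
List the singular points by increasing real part (a conjugate pair: the negative imaginary part first).


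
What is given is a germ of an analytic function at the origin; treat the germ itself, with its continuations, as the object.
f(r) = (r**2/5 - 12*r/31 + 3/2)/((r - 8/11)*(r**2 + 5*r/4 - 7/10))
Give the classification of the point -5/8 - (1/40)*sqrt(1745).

The denominator factor r**2 + 5*r/4 - 7/10 vanishes at -5/8 - (1/40)*sqrt(1745) and appears to the power 1; the numerator there equals 50547/24800 + (79/4960)*sqrt(1745), nonzero, and no other factor vanishes.
Hence a pole whose order is the multiplicity, 1.

The point is a pole of order 1.


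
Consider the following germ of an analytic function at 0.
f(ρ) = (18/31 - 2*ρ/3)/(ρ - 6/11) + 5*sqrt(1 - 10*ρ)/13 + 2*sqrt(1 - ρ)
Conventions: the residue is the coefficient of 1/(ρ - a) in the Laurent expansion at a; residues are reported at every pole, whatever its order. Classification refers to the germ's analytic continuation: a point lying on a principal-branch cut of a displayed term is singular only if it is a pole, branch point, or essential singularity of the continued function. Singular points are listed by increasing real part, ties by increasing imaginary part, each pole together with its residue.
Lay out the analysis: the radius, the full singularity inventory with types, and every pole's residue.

Denominator factor (ρ - 6/11): pole of order 1 at 6/11, modulus 6/11.
Branch term (2)*sqrt(1 - ρ/(1)): its argument vanishes at ρ = 1, a square-root branch point, modulus 1.
Branch term (5/13)*sqrt(1 - ρ/(1/10)): its argument vanishes at ρ = 1/10, a square-root branch point, modulus 1/10.
The radius of convergence is the smallest modulus among the singular points: 1/10.
The branch terms are analytic at 6/11 and contribute nothing to the residue; only the rational part matters.
At the order-1 pole 6/11 set g(ρ) = (ρ - (6/11))*(rational part) = 18/31 - 2*ρ/3.
Simple pole: residue = g(a) at a = 6/11, which is 74/341.
List the singular points by increasing real part (a conjugate pair: the negative imaginary part first).

Radius of convergence at 0: 1/10.
At 1/10: an algebraic (square-root) branch point.
At 6/11: a pole of order 1; residue 74/341.
At 1: an algebraic (square-root) branch point.


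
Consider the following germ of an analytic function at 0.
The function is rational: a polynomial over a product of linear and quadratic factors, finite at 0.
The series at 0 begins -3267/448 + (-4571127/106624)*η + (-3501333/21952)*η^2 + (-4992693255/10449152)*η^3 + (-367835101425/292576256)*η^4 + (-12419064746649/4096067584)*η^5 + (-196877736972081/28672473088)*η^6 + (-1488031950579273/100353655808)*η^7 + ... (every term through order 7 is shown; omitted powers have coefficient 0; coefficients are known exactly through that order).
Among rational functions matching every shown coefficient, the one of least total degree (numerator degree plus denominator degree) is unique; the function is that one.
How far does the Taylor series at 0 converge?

No rational of total degree below 5 reproduces all 8 coefficients; solving the [1/4] Pade equations on them gives f(η) = (9*η/34 - 11/8)/((η - 2/3)**3*(η - 7/11)), whose expansion matches every shown term.
Denominator factor (η - 2/3)^3: pole of order 3 at 2/3, modulus 2/3.
Denominator factor (η - 7/11): pole of order 1 at 7/11, modulus 7/11.
The radius of convergence is the smallest modulus among the singular points: 7/11.

The radius of convergence is 7/11.
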